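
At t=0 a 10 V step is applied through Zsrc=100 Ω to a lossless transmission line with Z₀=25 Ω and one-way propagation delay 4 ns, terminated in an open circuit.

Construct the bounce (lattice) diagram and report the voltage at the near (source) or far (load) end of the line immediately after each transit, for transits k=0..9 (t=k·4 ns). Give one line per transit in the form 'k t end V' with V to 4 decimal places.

0 0 source 2.0000
1 4 load 4.0000
2 8 source 5.2000
3 12 load 6.4000
4 16 source 7.1200
5 20 load 7.8400
6 24 source 8.2720
7 28 load 8.7040
8 32 source 8.9632
9 36 load 9.2224

Γ_L=1.000000, Γ_S=0.600000; launch V₁=10·25/125=2.000000
k=0 src: V=2.0000
k=1 load: inc=2.000000, refl=2.000000·1.000000=2.0000; V=0.000000+2.000000+2.000000=4.0000
k=2 src: inc=2.000000, refl=2.000000·0.600000=1.2000; V=2.000000+2.000000+1.200000=5.2000
k=3 load: inc=1.200000, refl=1.200000·1.000000=1.2000; V=4.000000+1.200000+1.200000=6.4000
k=4 src: inc=1.200000, refl=1.200000·0.600000=0.7200; V=5.200000+1.200000+0.720000=7.1200
k=5 load: inc=0.720000, refl=0.720000·1.000000=0.7200; V=6.400000+0.720000+0.720000=7.8400
k=6 src: inc=0.720000, refl=0.720000·0.600000=0.4320; V=7.120000+0.720000+0.432000=8.2720
k=7 load: inc=0.432000, refl=0.432000·1.000000=0.4320; V=7.840000+0.432000+0.432000=8.7040
k=8 src: inc=0.432000, refl=0.432000·0.600000=0.2592; V=8.272000+0.432000+0.259200=8.9632
k=9 load: inc=0.259200, refl=0.259200·1.000000=0.2592; V=8.704000+0.259200+0.259200=9.2224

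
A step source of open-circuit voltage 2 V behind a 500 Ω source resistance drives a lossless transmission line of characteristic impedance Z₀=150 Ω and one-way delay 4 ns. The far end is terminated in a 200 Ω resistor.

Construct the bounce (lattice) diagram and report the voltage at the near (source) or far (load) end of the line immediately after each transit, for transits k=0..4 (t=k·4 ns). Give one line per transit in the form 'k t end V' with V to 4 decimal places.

0 0 source 0.4615
1 4 load 0.5275
2 8 source 0.5630
3 12 load 0.5680
4 16 source 0.5708

Γ_L=0.142857, Γ_S=0.538462; launch V₁=2·150/650=0.461538
k=0 src: V=0.4615
k=1 load: inc=0.461538, refl=0.461538·0.142857=0.0659; V=0.000000+0.461538+0.065934=0.5275
k=2 src: inc=0.065934, refl=0.065934·0.538462=0.0355; V=0.461538+0.065934+0.035503=0.5630
k=3 load: inc=0.035503, refl=0.035503·0.142857=0.0051; V=0.527473+0.035503+0.005072=0.5680
k=4 src: inc=0.005072, refl=0.005072·0.538462=0.0027; V=0.562975+0.005072+0.002731=0.5708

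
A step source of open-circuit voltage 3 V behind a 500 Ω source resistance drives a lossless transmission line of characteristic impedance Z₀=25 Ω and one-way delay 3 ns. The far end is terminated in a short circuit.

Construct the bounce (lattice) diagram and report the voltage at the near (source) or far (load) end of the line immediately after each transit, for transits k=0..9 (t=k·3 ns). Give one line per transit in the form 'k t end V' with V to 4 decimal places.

Γ_L=-1.000000, Γ_S=0.904762; launch V₁=3·25/525=0.142857
k=0 src: V=0.1429
k=1 load: inc=0.142857, refl=0.142857·-1.000000=-0.1429; V=0.000000+0.142857+-0.142857=0.0000
k=2 src: inc=-0.142857, refl=-0.142857·0.904762=-0.1293; V=0.142857+-0.142857+-0.129252=-0.1293
k=3 load: inc=-0.129252, refl=-0.129252·-1.000000=0.1293; V=0.000000+-0.129252+0.129252=0.0000
k=4 src: inc=0.129252, refl=0.129252·0.904762=0.1169; V=-0.129252+0.129252+0.116942=0.1169
k=5 load: inc=0.116942, refl=0.116942·-1.000000=-0.1169; V=0.000000+0.116942+-0.116942=0.0000
k=6 src: inc=-0.116942, refl=-0.116942·0.904762=-0.1058; V=0.116942+-0.116942+-0.105805=-0.1058
k=7 load: inc=-0.105805, refl=-0.105805·-1.000000=0.1058; V=0.000000+-0.105805+0.105805=0.0000
k=8 src: inc=0.105805, refl=0.105805·0.904762=0.0957; V=-0.105805+0.105805+0.095728=0.0957
k=9 load: inc=0.095728, refl=0.095728·-1.000000=-0.0957; V=0.000000+0.095728+-0.095728=0.0000

0 0 source 0.1429
1 3 load 0.0000
2 6 source -0.1293
3 9 load 0.0000
4 12 source 0.1169
5 15 load 0.0000
6 18 source -0.1058
7 21 load 0.0000
8 24 source 0.0957
9 27 load 0.0000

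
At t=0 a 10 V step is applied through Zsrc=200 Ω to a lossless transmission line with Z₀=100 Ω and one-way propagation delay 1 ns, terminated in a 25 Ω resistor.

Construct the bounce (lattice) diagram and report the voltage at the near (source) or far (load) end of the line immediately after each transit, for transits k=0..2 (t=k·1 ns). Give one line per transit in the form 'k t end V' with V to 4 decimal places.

Γ_L=-0.600000, Γ_S=0.333333; launch V₁=10·100/300=3.333333
k=0 src: V=3.3333
k=1 load: inc=3.333333, refl=3.333333·-0.600000=-2.0000; V=0.000000+3.333333+-2.000000=1.3333
k=2 src: inc=-2.000000, refl=-2.000000·0.333333=-0.6667; V=3.333333+-2.000000+-0.666667=0.6667

0 0 source 3.3333
1 1 load 1.3333
2 2 source 0.6667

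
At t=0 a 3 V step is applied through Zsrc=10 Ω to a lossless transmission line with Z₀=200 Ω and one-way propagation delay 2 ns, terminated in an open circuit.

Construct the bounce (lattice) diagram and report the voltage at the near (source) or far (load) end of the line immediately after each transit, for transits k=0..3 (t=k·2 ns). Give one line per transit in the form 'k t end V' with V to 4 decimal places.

0 0 source 2.8571
1 2 load 5.7143
2 4 source 3.1293
3 6 load 0.5442

Γ_L=1.000000, Γ_S=-0.904762; launch V₁=3·200/210=2.857143
k=0 src: V=2.8571
k=1 load: inc=2.857143, refl=2.857143·1.000000=2.8571; V=0.000000+2.857143+2.857143=5.7143
k=2 src: inc=2.857143, refl=2.857143·-0.904762=-2.5850; V=2.857143+2.857143+-2.585034=3.1293
k=3 load: inc=-2.585034, refl=-2.585034·1.000000=-2.5850; V=5.714286+-2.585034+-2.585034=0.5442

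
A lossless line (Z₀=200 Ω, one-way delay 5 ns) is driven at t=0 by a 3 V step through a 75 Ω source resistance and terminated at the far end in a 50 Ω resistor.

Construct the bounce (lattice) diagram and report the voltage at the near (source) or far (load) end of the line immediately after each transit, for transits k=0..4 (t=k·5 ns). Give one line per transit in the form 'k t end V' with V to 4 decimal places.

0 0 source 2.1818
1 5 load 0.8727
2 10 source 1.4678
3 15 load 1.1107
4 20 source 1.2730

Γ_L=-0.600000, Γ_S=-0.454545; launch V₁=3·200/275=2.181818
k=0 src: V=2.1818
k=1 load: inc=2.181818, refl=2.181818·-0.600000=-1.3091; V=0.000000+2.181818+-1.309091=0.8727
k=2 src: inc=-1.309091, refl=-1.309091·-0.454545=0.5950; V=2.181818+-1.309091+0.595041=1.4678
k=3 load: inc=0.595041, refl=0.595041·-0.600000=-0.3570; V=0.872727+0.595041+-0.357025=1.1107
k=4 src: inc=-0.357025, refl=-0.357025·-0.454545=0.1623; V=1.467769+-0.357025+0.162284=1.2730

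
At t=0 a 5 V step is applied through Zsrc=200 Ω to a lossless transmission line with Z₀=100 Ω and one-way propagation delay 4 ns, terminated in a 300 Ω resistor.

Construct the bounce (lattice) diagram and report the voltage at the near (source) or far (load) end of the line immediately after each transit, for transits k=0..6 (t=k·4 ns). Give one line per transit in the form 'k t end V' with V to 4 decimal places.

Γ_L=0.500000, Γ_S=0.333333; launch V₁=5·100/300=1.666667
k=0 src: V=1.6667
k=1 load: inc=1.666667, refl=1.666667·0.500000=0.8333; V=0.000000+1.666667+0.833333=2.5000
k=2 src: inc=0.833333, refl=0.833333·0.333333=0.2778; V=1.666667+0.833333+0.277778=2.7778
k=3 load: inc=0.277778, refl=0.277778·0.500000=0.1389; V=2.500000+0.277778+0.138889=2.9167
k=4 src: inc=0.138889, refl=0.138889·0.333333=0.0463; V=2.777778+0.138889+0.046296=2.9630
k=5 load: inc=0.046296, refl=0.046296·0.500000=0.0231; V=2.916667+0.046296+0.023148=2.9861
k=6 src: inc=0.023148, refl=0.023148·0.333333=0.0077; V=2.962963+0.023148+0.007716=2.9938

0 0 source 1.6667
1 4 load 2.5000
2 8 source 2.7778
3 12 load 2.9167
4 16 source 2.9630
5 20 load 2.9861
6 24 source 2.9938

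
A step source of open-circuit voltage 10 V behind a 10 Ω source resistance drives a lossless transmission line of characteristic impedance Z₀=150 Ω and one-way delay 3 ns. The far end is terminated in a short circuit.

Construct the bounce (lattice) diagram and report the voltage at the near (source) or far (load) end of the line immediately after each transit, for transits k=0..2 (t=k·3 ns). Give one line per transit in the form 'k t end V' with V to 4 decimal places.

0 0 source 9.3750
1 3 load 0.0000
2 6 source 8.2031

Γ_L=-1.000000, Γ_S=-0.875000; launch V₁=10·150/160=9.375000
k=0 src: V=9.3750
k=1 load: inc=9.375000, refl=9.375000·-1.000000=-9.3750; V=0.000000+9.375000+-9.375000=0.0000
k=2 src: inc=-9.375000, refl=-9.375000·-0.875000=8.2031; V=9.375000+-9.375000+8.203125=8.2031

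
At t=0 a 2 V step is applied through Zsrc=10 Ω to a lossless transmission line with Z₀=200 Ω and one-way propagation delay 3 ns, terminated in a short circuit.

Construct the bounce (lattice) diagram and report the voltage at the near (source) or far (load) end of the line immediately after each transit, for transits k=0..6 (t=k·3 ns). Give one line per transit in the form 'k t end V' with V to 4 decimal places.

0 0 source 1.9048
1 3 load 0.0000
2 6 source 1.7234
3 9 load 0.0000
4 12 source 1.5592
5 15 load 0.0000
6 18 source 1.4107

Γ_L=-1.000000, Γ_S=-0.904762; launch V₁=2·200/210=1.904762
k=0 src: V=1.9048
k=1 load: inc=1.904762, refl=1.904762·-1.000000=-1.9048; V=0.000000+1.904762+-1.904762=0.0000
k=2 src: inc=-1.904762, refl=-1.904762·-0.904762=1.7234; V=1.904762+-1.904762+1.723356=1.7234
k=3 load: inc=1.723356, refl=1.723356·-1.000000=-1.7234; V=0.000000+1.723356+-1.723356=0.0000
k=4 src: inc=-1.723356, refl=-1.723356·-0.904762=1.5592; V=1.723356+-1.723356+1.559227=1.5592
k=5 load: inc=1.559227, refl=1.559227·-1.000000=-1.5592; V=0.000000+1.559227+-1.559227=0.0000
k=6 src: inc=-1.559227, refl=-1.559227·-0.904762=1.4107; V=1.559227+-1.559227+1.410729=1.4107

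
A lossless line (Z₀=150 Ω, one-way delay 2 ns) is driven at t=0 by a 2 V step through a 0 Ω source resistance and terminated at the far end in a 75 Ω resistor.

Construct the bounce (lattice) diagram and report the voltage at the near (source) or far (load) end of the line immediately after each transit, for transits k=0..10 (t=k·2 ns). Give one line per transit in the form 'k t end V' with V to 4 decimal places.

Γ_L=-0.333333, Γ_S=-1.000000; launch V₁=2·150/150=2.000000
k=0 src: V=2.0000
k=1 load: inc=2.000000, refl=2.000000·-0.333333=-0.6667; V=0.000000+2.000000+-0.666667=1.3333
k=2 src: inc=-0.666667, refl=-0.666667·-1.000000=0.6667; V=2.000000+-0.666667+0.666667=2.0000
k=3 load: inc=0.666667, refl=0.666667·-0.333333=-0.2222; V=1.333333+0.666667+-0.222222=1.7778
k=4 src: inc=-0.222222, refl=-0.222222·-1.000000=0.2222; V=2.000000+-0.222222+0.222222=2.0000
k=5 load: inc=0.222222, refl=0.222222·-0.333333=-0.0741; V=1.777778+0.222222+-0.074074=1.9259
k=6 src: inc=-0.074074, refl=-0.074074·-1.000000=0.0741; V=2.000000+-0.074074+0.074074=2.0000
k=7 load: inc=0.074074, refl=0.074074·-0.333333=-0.0247; V=1.925926+0.074074+-0.024691=1.9753
k=8 src: inc=-0.024691, refl=-0.024691·-1.000000=0.0247; V=2.000000+-0.024691+0.024691=2.0000
k=9 load: inc=0.024691, refl=0.024691·-0.333333=-0.0082; V=1.975309+0.024691+-0.008230=1.9918
k=10 src: inc=-0.008230, refl=-0.008230·-1.000000=0.0082; V=2.000000+-0.008230+0.008230=2.0000

0 0 source 2.0000
1 2 load 1.3333
2 4 source 2.0000
3 6 load 1.7778
4 8 source 2.0000
5 10 load 1.9259
6 12 source 2.0000
7 14 load 1.9753
8 16 source 2.0000
9 18 load 1.9918
10 20 source 2.0000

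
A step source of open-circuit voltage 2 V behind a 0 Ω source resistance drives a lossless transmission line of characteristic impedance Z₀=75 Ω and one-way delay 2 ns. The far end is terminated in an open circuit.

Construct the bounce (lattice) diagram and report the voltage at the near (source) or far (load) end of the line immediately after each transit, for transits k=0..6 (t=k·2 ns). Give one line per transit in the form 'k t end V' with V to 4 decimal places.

0 0 source 2.0000
1 2 load 4.0000
2 4 source 2.0000
3 6 load 0.0000
4 8 source 2.0000
5 10 load 4.0000
6 12 source 2.0000

Γ_L=1.000000, Γ_S=-1.000000; launch V₁=2·75/75=2.000000
k=0 src: V=2.0000
k=1 load: inc=2.000000, refl=2.000000·1.000000=2.0000; V=0.000000+2.000000+2.000000=4.0000
k=2 src: inc=2.000000, refl=2.000000·-1.000000=-2.0000; V=2.000000+2.000000+-2.000000=2.0000
k=3 load: inc=-2.000000, refl=-2.000000·1.000000=-2.0000; V=4.000000+-2.000000+-2.000000=0.0000
k=4 src: inc=-2.000000, refl=-2.000000·-1.000000=2.0000; V=2.000000+-2.000000+2.000000=2.0000
k=5 load: inc=2.000000, refl=2.000000·1.000000=2.0000; V=0.000000+2.000000+2.000000=4.0000
k=6 src: inc=2.000000, refl=2.000000·-1.000000=-2.0000; V=2.000000+2.000000+-2.000000=2.0000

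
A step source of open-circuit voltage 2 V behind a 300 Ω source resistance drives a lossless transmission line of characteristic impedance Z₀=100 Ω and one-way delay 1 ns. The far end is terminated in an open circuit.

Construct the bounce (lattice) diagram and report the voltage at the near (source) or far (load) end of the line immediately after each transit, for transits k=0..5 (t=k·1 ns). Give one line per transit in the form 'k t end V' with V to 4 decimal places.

Γ_L=1.000000, Γ_S=0.500000; launch V₁=2·100/400=0.500000
k=0 src: V=0.5000
k=1 load: inc=0.500000, refl=0.500000·1.000000=0.5000; V=0.000000+0.500000+0.500000=1.0000
k=2 src: inc=0.500000, refl=0.500000·0.500000=0.2500; V=0.500000+0.500000+0.250000=1.2500
k=3 load: inc=0.250000, refl=0.250000·1.000000=0.2500; V=1.000000+0.250000+0.250000=1.5000
k=4 src: inc=0.250000, refl=0.250000·0.500000=0.1250; V=1.250000+0.250000+0.125000=1.6250
k=5 load: inc=0.125000, refl=0.125000·1.000000=0.1250; V=1.500000+0.125000+0.125000=1.7500

0 0 source 0.5000
1 1 load 1.0000
2 2 source 1.2500
3 3 load 1.5000
4 4 source 1.6250
5 5 load 1.7500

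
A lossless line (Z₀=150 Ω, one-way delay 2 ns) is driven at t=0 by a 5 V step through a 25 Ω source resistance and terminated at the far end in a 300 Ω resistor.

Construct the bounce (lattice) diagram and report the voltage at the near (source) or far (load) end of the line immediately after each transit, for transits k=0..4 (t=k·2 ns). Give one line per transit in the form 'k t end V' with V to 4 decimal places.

0 0 source 4.2857
1 2 load 5.7143
2 4 source 4.6939
3 6 load 4.3537
4 8 source 4.5967

Γ_L=0.333333, Γ_S=-0.714286; launch V₁=5·150/175=4.285714
k=0 src: V=4.2857
k=1 load: inc=4.285714, refl=4.285714·0.333333=1.4286; V=0.000000+4.285714+1.428571=5.7143
k=2 src: inc=1.428571, refl=1.428571·-0.714286=-1.0204; V=4.285714+1.428571+-1.020408=4.6939
k=3 load: inc=-1.020408, refl=-1.020408·0.333333=-0.3401; V=5.714286+-1.020408+-0.340136=4.3537
k=4 src: inc=-0.340136, refl=-0.340136·-0.714286=0.2430; V=4.693878+-0.340136+0.242954=4.5967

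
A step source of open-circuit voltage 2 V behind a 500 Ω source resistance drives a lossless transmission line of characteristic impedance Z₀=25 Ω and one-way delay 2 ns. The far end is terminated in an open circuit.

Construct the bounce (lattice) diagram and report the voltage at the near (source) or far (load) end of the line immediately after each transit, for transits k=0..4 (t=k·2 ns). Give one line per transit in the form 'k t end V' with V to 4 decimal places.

Γ_L=1.000000, Γ_S=0.904762; launch V₁=2·25/525=0.095238
k=0 src: V=0.0952
k=1 load: inc=0.095238, refl=0.095238·1.000000=0.0952; V=0.000000+0.095238+0.095238=0.1905
k=2 src: inc=0.095238, refl=0.095238·0.904762=0.0862; V=0.095238+0.095238+0.086168=0.2766
k=3 load: inc=0.086168, refl=0.086168·1.000000=0.0862; V=0.190476+0.086168+0.086168=0.3628
k=4 src: inc=0.086168, refl=0.086168·0.904762=0.0780; V=0.276644+0.086168+0.077961=0.4408

0 0 source 0.0952
1 2 load 0.1905
2 4 source 0.2766
3 6 load 0.3628
4 8 source 0.4408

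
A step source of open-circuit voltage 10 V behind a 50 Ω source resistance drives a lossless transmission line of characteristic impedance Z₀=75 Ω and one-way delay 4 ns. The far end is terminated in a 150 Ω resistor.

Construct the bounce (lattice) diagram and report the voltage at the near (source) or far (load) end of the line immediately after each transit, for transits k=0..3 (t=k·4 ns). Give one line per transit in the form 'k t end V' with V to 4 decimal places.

Γ_L=0.333333, Γ_S=-0.200000; launch V₁=10·75/125=6.000000
k=0 src: V=6.0000
k=1 load: inc=6.000000, refl=6.000000·0.333333=2.0000; V=0.000000+6.000000+2.000000=8.0000
k=2 src: inc=2.000000, refl=2.000000·-0.200000=-0.4000; V=6.000000+2.000000+-0.400000=7.6000
k=3 load: inc=-0.400000, refl=-0.400000·0.333333=-0.1333; V=8.000000+-0.400000+-0.133333=7.4667

0 0 source 6.0000
1 4 load 8.0000
2 8 source 7.6000
3 12 load 7.4667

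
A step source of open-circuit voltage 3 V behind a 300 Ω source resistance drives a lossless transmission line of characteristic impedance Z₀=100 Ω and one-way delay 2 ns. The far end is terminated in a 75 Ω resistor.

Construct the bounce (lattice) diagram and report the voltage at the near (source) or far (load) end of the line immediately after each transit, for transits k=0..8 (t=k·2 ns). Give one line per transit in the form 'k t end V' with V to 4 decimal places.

Γ_L=-0.142857, Γ_S=0.500000; launch V₁=3·100/400=0.750000
k=0 src: V=0.7500
k=1 load: inc=0.750000, refl=0.750000·-0.142857=-0.1071; V=0.000000+0.750000+-0.107143=0.6429
k=2 src: inc=-0.107143, refl=-0.107143·0.500000=-0.0536; V=0.750000+-0.107143+-0.053571=0.5893
k=3 load: inc=-0.053571, refl=-0.053571·-0.142857=0.0077; V=0.642857+-0.053571+0.007653=0.5969
k=4 src: inc=0.007653, refl=0.007653·0.500000=0.0038; V=0.589286+0.007653+0.003827=0.6008
k=5 load: inc=0.003827, refl=0.003827·-0.142857=-0.0005; V=0.596939+0.003827+-0.000547=0.6002
k=6 src: inc=-0.000547, refl=-0.000547·0.500000=-0.0003; V=0.600765+-0.000547+-0.000273=0.5999
k=7 load: inc=-0.000273, refl=-0.000273·-0.142857=0.0000; V=0.600219+-0.000273+0.000039=0.6000
k=8 src: inc=0.000039, refl=0.000039·0.500000=0.0000; V=0.599945+0.000039+0.000020=0.6000

0 0 source 0.7500
1 2 load 0.6429
2 4 source 0.5893
3 6 load 0.5969
4 8 source 0.6008
5 10 load 0.6002
6 12 source 0.5999
7 14 load 0.6000
8 16 source 0.6000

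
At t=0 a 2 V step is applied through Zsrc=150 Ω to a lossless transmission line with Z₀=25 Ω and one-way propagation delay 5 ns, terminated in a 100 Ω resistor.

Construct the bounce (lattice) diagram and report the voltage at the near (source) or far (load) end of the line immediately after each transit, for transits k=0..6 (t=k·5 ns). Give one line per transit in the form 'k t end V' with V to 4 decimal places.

0 0 source 0.2857
1 5 load 0.4571
2 10 source 0.5796
3 15 load 0.6531
4 20 source 0.7055
5 25 load 0.7370
6 30 source 0.7595

Γ_L=0.600000, Γ_S=0.714286; launch V₁=2·25/175=0.285714
k=0 src: V=0.2857
k=1 load: inc=0.285714, refl=0.285714·0.600000=0.1714; V=0.000000+0.285714+0.171429=0.4571
k=2 src: inc=0.171429, refl=0.171429·0.714286=0.1224; V=0.285714+0.171429+0.122449=0.5796
k=3 load: inc=0.122449, refl=0.122449·0.600000=0.0735; V=0.457143+0.122449+0.073469=0.6531
k=4 src: inc=0.073469, refl=0.073469·0.714286=0.0525; V=0.579592+0.073469+0.052478=0.7055
k=5 load: inc=0.052478, refl=0.052478·0.600000=0.0315; V=0.653061+0.052478+0.031487=0.7370
k=6 src: inc=0.031487, refl=0.031487·0.714286=0.0225; V=0.705539+0.031487+0.022491=0.7595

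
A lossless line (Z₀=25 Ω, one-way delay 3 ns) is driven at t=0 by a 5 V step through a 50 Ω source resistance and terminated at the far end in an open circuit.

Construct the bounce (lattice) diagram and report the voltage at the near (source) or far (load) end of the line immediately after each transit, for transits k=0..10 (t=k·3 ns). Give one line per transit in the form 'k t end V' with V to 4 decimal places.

Γ_L=1.000000, Γ_S=0.333333; launch V₁=5·25/75=1.666667
k=0 src: V=1.6667
k=1 load: inc=1.666667, refl=1.666667·1.000000=1.6667; V=0.000000+1.666667+1.666667=3.3333
k=2 src: inc=1.666667, refl=1.666667·0.333333=0.5556; V=1.666667+1.666667+0.555556=3.8889
k=3 load: inc=0.555556, refl=0.555556·1.000000=0.5556; V=3.333333+0.555556+0.555556=4.4444
k=4 src: inc=0.555556, refl=0.555556·0.333333=0.1852; V=3.888889+0.555556+0.185185=4.6296
k=5 load: inc=0.185185, refl=0.185185·1.000000=0.1852; V=4.444444+0.185185+0.185185=4.8148
k=6 src: inc=0.185185, refl=0.185185·0.333333=0.0617; V=4.629630+0.185185+0.061728=4.8765
k=7 load: inc=0.061728, refl=0.061728·1.000000=0.0617; V=4.814815+0.061728+0.061728=4.9383
k=8 src: inc=0.061728, refl=0.061728·0.333333=0.0206; V=4.876543+0.061728+0.020576=4.9588
k=9 load: inc=0.020576, refl=0.020576·1.000000=0.0206; V=4.938272+0.020576+0.020576=4.9794
k=10 src: inc=0.020576, refl=0.020576·0.333333=0.0069; V=4.958848+0.020576+0.006859=4.9863

0 0 source 1.6667
1 3 load 3.3333
2 6 source 3.8889
3 9 load 4.4444
4 12 source 4.6296
5 15 load 4.8148
6 18 source 4.8765
7 21 load 4.9383
8 24 source 4.9588
9 27 load 4.9794
10 30 source 4.9863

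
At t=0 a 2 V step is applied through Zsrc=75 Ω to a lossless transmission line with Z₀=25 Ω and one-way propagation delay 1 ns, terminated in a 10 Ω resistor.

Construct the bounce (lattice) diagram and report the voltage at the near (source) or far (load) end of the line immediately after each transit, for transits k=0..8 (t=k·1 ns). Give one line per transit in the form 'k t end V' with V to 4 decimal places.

0 0 source 0.5000
1 1 load 0.2857
2 2 source 0.1786
3 3 load 0.2245
4 4 source 0.2474
5 5 load 0.2376
6 6 source 0.2327
7 7 load 0.2348
8 8 source 0.2359

Γ_L=-0.428571, Γ_S=0.500000; launch V₁=2·25/100=0.500000
k=0 src: V=0.5000
k=1 load: inc=0.500000, refl=0.500000·-0.428571=-0.2143; V=0.000000+0.500000+-0.214286=0.2857
k=2 src: inc=-0.214286, refl=-0.214286·0.500000=-0.1071; V=0.500000+-0.214286+-0.107143=0.1786
k=3 load: inc=-0.107143, refl=-0.107143·-0.428571=0.0459; V=0.285714+-0.107143+0.045918=0.2245
k=4 src: inc=0.045918, refl=0.045918·0.500000=0.0230; V=0.178571+0.045918+0.022959=0.2474
k=5 load: inc=0.022959, refl=0.022959·-0.428571=-0.0098; V=0.224490+0.022959+-0.009840=0.2376
k=6 src: inc=-0.009840, refl=-0.009840·0.500000=-0.0049; V=0.247449+-0.009840+-0.004920=0.2327
k=7 load: inc=-0.004920, refl=-0.004920·-0.428571=0.0021; V=0.237609+-0.004920+0.002108=0.2348
k=8 src: inc=0.002108, refl=0.002108·0.500000=0.0011; V=0.232690+0.002108+0.001054=0.2359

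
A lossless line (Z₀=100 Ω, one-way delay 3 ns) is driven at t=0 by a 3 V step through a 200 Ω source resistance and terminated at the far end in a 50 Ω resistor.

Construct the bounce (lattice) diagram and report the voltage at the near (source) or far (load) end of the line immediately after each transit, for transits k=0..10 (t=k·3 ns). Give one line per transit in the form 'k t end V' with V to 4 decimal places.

Γ_L=-0.333333, Γ_S=0.333333; launch V₁=3·100/300=1.000000
k=0 src: V=1.0000
k=1 load: inc=1.000000, refl=1.000000·-0.333333=-0.3333; V=0.000000+1.000000+-0.333333=0.6667
k=2 src: inc=-0.333333, refl=-0.333333·0.333333=-0.1111; V=1.000000+-0.333333+-0.111111=0.5556
k=3 load: inc=-0.111111, refl=-0.111111·-0.333333=0.0370; V=0.666667+-0.111111+0.037037=0.5926
k=4 src: inc=0.037037, refl=0.037037·0.333333=0.0123; V=0.555556+0.037037+0.012346=0.6049
k=5 load: inc=0.012346, refl=0.012346·-0.333333=-0.0041; V=0.592593+0.012346+-0.004115=0.6008
k=6 src: inc=-0.004115, refl=-0.004115·0.333333=-0.0014; V=0.604938+-0.004115+-0.001372=0.5995
k=7 load: inc=-0.001372, refl=-0.001372·-0.333333=0.0005; V=0.600823+-0.001372+0.000457=0.5999
k=8 src: inc=0.000457, refl=0.000457·0.333333=0.0002; V=0.599451+0.000457+0.000152=0.6001
k=9 load: inc=0.000152, refl=0.000152·-0.333333=-0.0001; V=0.599909+0.000152+-0.000051=0.6000
k=10 src: inc=-0.000051, refl=-0.000051·0.333333=-0.0000; V=0.600061+-0.000051+-0.000017=0.6000

0 0 source 1.0000
1 3 load 0.6667
2 6 source 0.5556
3 9 load 0.5926
4 12 source 0.6049
5 15 load 0.6008
6 18 source 0.5995
7 21 load 0.5999
8 24 source 0.6001
9 27 load 0.6000
10 30 source 0.6000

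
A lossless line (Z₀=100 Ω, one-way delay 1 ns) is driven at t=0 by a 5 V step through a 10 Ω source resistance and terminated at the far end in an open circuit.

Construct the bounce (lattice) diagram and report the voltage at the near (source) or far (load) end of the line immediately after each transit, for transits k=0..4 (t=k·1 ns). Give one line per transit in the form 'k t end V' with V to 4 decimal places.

0 0 source 4.5455
1 1 load 9.0909
2 2 source 5.3719
3 3 load 1.6529
4 4 source 4.6957

Γ_L=1.000000, Γ_S=-0.818182; launch V₁=5·100/110=4.545455
k=0 src: V=4.5455
k=1 load: inc=4.545455, refl=4.545455·1.000000=4.5455; V=0.000000+4.545455+4.545455=9.0909
k=2 src: inc=4.545455, refl=4.545455·-0.818182=-3.7190; V=4.545455+4.545455+-3.719008=5.3719
k=3 load: inc=-3.719008, refl=-3.719008·1.000000=-3.7190; V=9.090909+-3.719008+-3.719008=1.6529
k=4 src: inc=-3.719008, refl=-3.719008·-0.818182=3.0428; V=5.371901+-3.719008+3.042825=4.6957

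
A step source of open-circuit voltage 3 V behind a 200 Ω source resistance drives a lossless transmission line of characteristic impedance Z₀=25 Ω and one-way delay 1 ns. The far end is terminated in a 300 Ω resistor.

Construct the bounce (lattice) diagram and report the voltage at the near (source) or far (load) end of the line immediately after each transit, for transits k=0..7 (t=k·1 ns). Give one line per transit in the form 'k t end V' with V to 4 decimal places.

Γ_L=0.846154, Γ_S=0.777778; launch V₁=3·25/225=0.333333
k=0 src: V=0.3333
k=1 load: inc=0.333333, refl=0.333333·0.846154=0.2821; V=0.000000+0.333333+0.282051=0.6154
k=2 src: inc=0.282051, refl=0.282051·0.777778=0.2194; V=0.333333+0.282051+0.219373=0.8348
k=3 load: inc=0.219373, refl=0.219373·0.846154=0.1856; V=0.615385+0.219373+0.185623=1.0204
k=4 src: inc=0.185623, refl=0.185623·0.777778=0.1444; V=0.834758+0.185623+0.144374=1.1648
k=5 load: inc=0.144374, refl=0.144374·0.846154=0.1222; V=1.020381+0.144374+0.122162=1.2869
k=6 src: inc=0.122162, refl=0.122162·0.777778=0.0950; V=1.164755+0.122162+0.095015=1.3819
k=7 load: inc=0.095015, refl=0.095015·0.846154=0.0804; V=1.286918+0.095015+0.080398=1.4623

0 0 source 0.3333
1 1 load 0.6154
2 2 source 0.8348
3 3 load 1.0204
4 4 source 1.1648
5 5 load 1.2869
6 6 source 1.3819
7 7 load 1.4623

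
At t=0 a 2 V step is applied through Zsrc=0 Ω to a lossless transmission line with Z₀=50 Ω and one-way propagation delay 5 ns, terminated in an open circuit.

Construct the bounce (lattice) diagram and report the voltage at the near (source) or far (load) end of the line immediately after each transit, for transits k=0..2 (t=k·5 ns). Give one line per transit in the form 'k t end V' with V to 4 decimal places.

0 0 source 2.0000
1 5 load 4.0000
2 10 source 2.0000

Γ_L=1.000000, Γ_S=-1.000000; launch V₁=2·50/50=2.000000
k=0 src: V=2.0000
k=1 load: inc=2.000000, refl=2.000000·1.000000=2.0000; V=0.000000+2.000000+2.000000=4.0000
k=2 src: inc=2.000000, refl=2.000000·-1.000000=-2.0000; V=2.000000+2.000000+-2.000000=2.0000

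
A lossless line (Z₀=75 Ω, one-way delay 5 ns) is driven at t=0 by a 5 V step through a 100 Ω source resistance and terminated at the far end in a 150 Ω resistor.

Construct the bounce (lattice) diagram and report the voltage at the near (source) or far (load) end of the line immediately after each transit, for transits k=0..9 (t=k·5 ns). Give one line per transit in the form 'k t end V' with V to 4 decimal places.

Γ_L=0.333333, Γ_S=0.142857; launch V₁=5·75/175=2.142857
k=0 src: V=2.1429
k=1 load: inc=2.142857, refl=2.142857·0.333333=0.7143; V=0.000000+2.142857+0.714286=2.8571
k=2 src: inc=0.714286, refl=0.714286·0.142857=0.1020; V=2.142857+0.714286+0.102041=2.9592
k=3 load: inc=0.102041, refl=0.102041·0.333333=0.0340; V=2.857143+0.102041+0.034014=2.9932
k=4 src: inc=0.034014, refl=0.034014·0.142857=0.0049; V=2.959184+0.034014+0.004859=2.9981
k=5 load: inc=0.004859, refl=0.004859·0.333333=0.0016; V=2.993197+0.004859+0.001620=2.9997
k=6 src: inc=0.001620, refl=0.001620·0.142857=0.0002; V=2.998056+0.001620+0.000231=2.9999
k=7 load: inc=0.000231, refl=0.000231·0.333333=0.0001; V=2.999676+0.000231+0.000077=3.0000
k=8 src: inc=0.000077, refl=0.000077·0.142857=0.0000; V=2.999907+0.000077+0.000011=3.0000
k=9 load: inc=0.000011, refl=0.000011·0.333333=0.0000; V=2.999985+0.000011+0.000004=3.0000

0 0 source 2.1429
1 5 load 2.8571
2 10 source 2.9592
3 15 load 2.9932
4 20 source 2.9981
5 25 load 2.9997
6 30 source 2.9999
7 35 load 3.0000
8 40 source 3.0000
9 45 load 3.0000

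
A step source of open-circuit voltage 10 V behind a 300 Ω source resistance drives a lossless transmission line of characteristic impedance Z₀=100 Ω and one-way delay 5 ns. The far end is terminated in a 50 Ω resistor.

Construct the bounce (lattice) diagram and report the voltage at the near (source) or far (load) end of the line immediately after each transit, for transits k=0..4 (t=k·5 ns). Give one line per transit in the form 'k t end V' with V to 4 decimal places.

0 0 source 2.5000
1 5 load 1.6667
2 10 source 1.2500
3 15 load 1.3889
4 20 source 1.4583

Γ_L=-0.333333, Γ_S=0.500000; launch V₁=10·100/400=2.500000
k=0 src: V=2.5000
k=1 load: inc=2.500000, refl=2.500000·-0.333333=-0.8333; V=0.000000+2.500000+-0.833333=1.6667
k=2 src: inc=-0.833333, refl=-0.833333·0.500000=-0.4167; V=2.500000+-0.833333+-0.416667=1.2500
k=3 load: inc=-0.416667, refl=-0.416667·-0.333333=0.1389; V=1.666667+-0.416667+0.138889=1.3889
k=4 src: inc=0.138889, refl=0.138889·0.500000=0.0694; V=1.250000+0.138889+0.069444=1.4583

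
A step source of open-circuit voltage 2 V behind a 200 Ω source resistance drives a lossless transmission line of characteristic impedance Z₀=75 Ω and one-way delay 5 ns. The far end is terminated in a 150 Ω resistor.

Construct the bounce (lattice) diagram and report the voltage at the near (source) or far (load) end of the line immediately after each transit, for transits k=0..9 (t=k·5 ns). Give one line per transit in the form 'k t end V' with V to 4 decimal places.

Γ_L=0.333333, Γ_S=0.454545; launch V₁=2·75/275=0.545455
k=0 src: V=0.5455
k=1 load: inc=0.545455, refl=0.545455·0.333333=0.1818; V=0.000000+0.545455+0.181818=0.7273
k=2 src: inc=0.181818, refl=0.181818·0.454545=0.0826; V=0.545455+0.181818+0.082645=0.8099
k=3 load: inc=0.082645, refl=0.082645·0.333333=0.0275; V=0.727273+0.082645+0.027548=0.8375
k=4 src: inc=0.027548, refl=0.027548·0.454545=0.0125; V=0.809917+0.027548+0.012522=0.8500
k=5 load: inc=0.012522, refl=0.012522·0.333333=0.0042; V=0.837466+0.012522+0.004174=0.8542
k=6 src: inc=0.004174, refl=0.004174·0.454545=0.0019; V=0.849987+0.004174+0.001897=0.8561
k=7 load: inc=0.001897, refl=0.001897·0.333333=0.0006; V=0.854161+0.001897+0.000632=0.8567
k=8 src: inc=0.000632, refl=0.000632·0.454545=0.0003; V=0.856059+0.000632+0.000287=0.8570
k=9 load: inc=0.000287, refl=0.000287·0.333333=0.0001; V=0.856691+0.000287+0.000096=0.8571

0 0 source 0.5455
1 5 load 0.7273
2 10 source 0.8099
3 15 load 0.8375
4 20 source 0.8500
5 25 load 0.8542
6 30 source 0.8561
7 35 load 0.8567
8 40 source 0.8570
9 45 load 0.8571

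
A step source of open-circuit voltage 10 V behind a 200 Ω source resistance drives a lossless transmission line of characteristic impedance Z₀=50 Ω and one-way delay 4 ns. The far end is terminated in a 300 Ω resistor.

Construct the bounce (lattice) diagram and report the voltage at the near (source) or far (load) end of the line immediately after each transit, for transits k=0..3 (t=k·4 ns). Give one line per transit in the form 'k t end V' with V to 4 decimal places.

0 0 source 2.0000
1 4 load 3.4286
2 8 source 4.2857
3 12 load 4.8980

Γ_L=0.714286, Γ_S=0.600000; launch V₁=10·50/250=2.000000
k=0 src: V=2.0000
k=1 load: inc=2.000000, refl=2.000000·0.714286=1.4286; V=0.000000+2.000000+1.428571=3.4286
k=2 src: inc=1.428571, refl=1.428571·0.600000=0.8571; V=2.000000+1.428571+0.857143=4.2857
k=3 load: inc=0.857143, refl=0.857143·0.714286=0.6122; V=3.428571+0.857143+0.612245=4.8980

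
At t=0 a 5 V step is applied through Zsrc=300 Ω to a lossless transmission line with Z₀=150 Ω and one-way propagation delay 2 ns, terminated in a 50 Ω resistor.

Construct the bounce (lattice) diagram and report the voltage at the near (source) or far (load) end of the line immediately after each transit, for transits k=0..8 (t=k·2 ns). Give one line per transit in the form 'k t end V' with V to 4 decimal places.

Γ_L=-0.500000, Γ_S=0.333333; launch V₁=5·150/450=1.666667
k=0 src: V=1.6667
k=1 load: inc=1.666667, refl=1.666667·-0.500000=-0.8333; V=0.000000+1.666667+-0.833333=0.8333
k=2 src: inc=-0.833333, refl=-0.833333·0.333333=-0.2778; V=1.666667+-0.833333+-0.277778=0.5556
k=3 load: inc=-0.277778, refl=-0.277778·-0.500000=0.1389; V=0.833333+-0.277778+0.138889=0.6944
k=4 src: inc=0.138889, refl=0.138889·0.333333=0.0463; V=0.555556+0.138889+0.046296=0.7407
k=5 load: inc=0.046296, refl=0.046296·-0.500000=-0.0231; V=0.694444+0.046296+-0.023148=0.7176
k=6 src: inc=-0.023148, refl=-0.023148·0.333333=-0.0077; V=0.740741+-0.023148+-0.007716=0.7099
k=7 load: inc=-0.007716, refl=-0.007716·-0.500000=0.0039; V=0.717593+-0.007716+0.003858=0.7137
k=8 src: inc=0.003858, refl=0.003858·0.333333=0.0013; V=0.709877+0.003858+0.001286=0.7150

0 0 source 1.6667
1 2 load 0.8333
2 4 source 0.5556
3 6 load 0.6944
4 8 source 0.7407
5 10 load 0.7176
6 12 source 0.7099
7 14 load 0.7137
8 16 source 0.7150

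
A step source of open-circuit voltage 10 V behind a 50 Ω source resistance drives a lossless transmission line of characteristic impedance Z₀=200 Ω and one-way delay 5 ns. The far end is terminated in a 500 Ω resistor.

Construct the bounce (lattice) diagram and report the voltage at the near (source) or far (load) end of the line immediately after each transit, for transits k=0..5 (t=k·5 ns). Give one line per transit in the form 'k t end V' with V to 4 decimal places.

0 0 source 8.0000
1 5 load 11.4286
2 10 source 9.3714
3 15 load 8.4898
4 20 source 9.0188
5 25 load 9.2455

Γ_L=0.428571, Γ_S=-0.600000; launch V₁=10·200/250=8.000000
k=0 src: V=8.0000
k=1 load: inc=8.000000, refl=8.000000·0.428571=3.4286; V=0.000000+8.000000+3.428571=11.4286
k=2 src: inc=3.428571, refl=3.428571·-0.600000=-2.0571; V=8.000000+3.428571+-2.057143=9.3714
k=3 load: inc=-2.057143, refl=-2.057143·0.428571=-0.8816; V=11.428571+-2.057143+-0.881633=8.4898
k=4 src: inc=-0.881633, refl=-0.881633·-0.600000=0.5290; V=9.371429+-0.881633+0.528980=9.0188
k=5 load: inc=0.528980, refl=0.528980·0.428571=0.2267; V=8.489796+0.528980+0.226706=9.2455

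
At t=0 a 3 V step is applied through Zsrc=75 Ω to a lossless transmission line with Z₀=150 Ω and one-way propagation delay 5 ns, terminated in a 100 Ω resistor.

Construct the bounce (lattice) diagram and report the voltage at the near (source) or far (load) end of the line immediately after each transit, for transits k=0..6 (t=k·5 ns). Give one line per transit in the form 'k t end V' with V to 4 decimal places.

0 0 source 2.0000
1 5 load 1.6000
2 10 source 1.7333
3 15 load 1.7067
4 20 source 1.7156
5 25 load 1.7138
6 30 source 1.7144

Γ_L=-0.200000, Γ_S=-0.333333; launch V₁=3·150/225=2.000000
k=0 src: V=2.0000
k=1 load: inc=2.000000, refl=2.000000·-0.200000=-0.4000; V=0.000000+2.000000+-0.400000=1.6000
k=2 src: inc=-0.400000, refl=-0.400000·-0.333333=0.1333; V=2.000000+-0.400000+0.133333=1.7333
k=3 load: inc=0.133333, refl=0.133333·-0.200000=-0.0267; V=1.600000+0.133333+-0.026667=1.7067
k=4 src: inc=-0.026667, refl=-0.026667·-0.333333=0.0089; V=1.733333+-0.026667+0.008889=1.7156
k=5 load: inc=0.008889, refl=0.008889·-0.200000=-0.0018; V=1.706667+0.008889+-0.001778=1.7138
k=6 src: inc=-0.001778, refl=-0.001778·-0.333333=0.0006; V=1.715556+-0.001778+0.000593=1.7144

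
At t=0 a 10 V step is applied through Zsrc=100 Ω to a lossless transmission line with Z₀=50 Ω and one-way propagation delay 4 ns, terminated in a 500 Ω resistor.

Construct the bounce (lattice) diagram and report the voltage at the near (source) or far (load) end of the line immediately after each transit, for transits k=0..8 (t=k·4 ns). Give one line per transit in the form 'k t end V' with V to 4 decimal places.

Γ_L=0.818182, Γ_S=0.333333; launch V₁=10·50/150=3.333333
k=0 src: V=3.3333
k=1 load: inc=3.333333, refl=3.333333·0.818182=2.7273; V=0.000000+3.333333+2.727273=6.0606
k=2 src: inc=2.727273, refl=2.727273·0.333333=0.9091; V=3.333333+2.727273+0.909091=6.9697
k=3 load: inc=0.909091, refl=0.909091·0.818182=0.7438; V=6.060606+0.909091+0.743802=7.7135
k=4 src: inc=0.743802, refl=0.743802·0.333333=0.2479; V=6.969697+0.743802+0.247934=7.9614
k=5 load: inc=0.247934, refl=0.247934·0.818182=0.2029; V=7.713499+0.247934+0.202855=8.1643
k=6 src: inc=0.202855, refl=0.202855·0.333333=0.0676; V=7.961433+0.202855+0.067618=8.2319
k=7 load: inc=0.067618, refl=0.067618·0.818182=0.0553; V=8.164288+0.067618+0.055324=8.2872
k=8 src: inc=0.055324, refl=0.055324·0.333333=0.0184; V=8.231906+0.055324+0.018441=8.3057

0 0 source 3.3333
1 4 load 6.0606
2 8 source 6.9697
3 12 load 7.7135
4 16 source 7.9614
5 20 load 8.1643
6 24 source 8.2319
7 28 load 8.2872
8 32 source 8.3057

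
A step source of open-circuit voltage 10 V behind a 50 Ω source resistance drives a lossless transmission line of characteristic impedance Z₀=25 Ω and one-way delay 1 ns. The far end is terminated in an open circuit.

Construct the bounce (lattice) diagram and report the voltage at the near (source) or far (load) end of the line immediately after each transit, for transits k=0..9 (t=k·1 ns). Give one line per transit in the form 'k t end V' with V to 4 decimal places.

Γ_L=1.000000, Γ_S=0.333333; launch V₁=10·25/75=3.333333
k=0 src: V=3.3333
k=1 load: inc=3.333333, refl=3.333333·1.000000=3.3333; V=0.000000+3.333333+3.333333=6.6667
k=2 src: inc=3.333333, refl=3.333333·0.333333=1.1111; V=3.333333+3.333333+1.111111=7.7778
k=3 load: inc=1.111111, refl=1.111111·1.000000=1.1111; V=6.666667+1.111111+1.111111=8.8889
k=4 src: inc=1.111111, refl=1.111111·0.333333=0.3704; V=7.777778+1.111111+0.370370=9.2593
k=5 load: inc=0.370370, refl=0.370370·1.000000=0.3704; V=8.888889+0.370370+0.370370=9.6296
k=6 src: inc=0.370370, refl=0.370370·0.333333=0.1235; V=9.259259+0.370370+0.123457=9.7531
k=7 load: inc=0.123457, refl=0.123457·1.000000=0.1235; V=9.629630+0.123457+0.123457=9.8765
k=8 src: inc=0.123457, refl=0.123457·0.333333=0.0412; V=9.753086+0.123457+0.041152=9.9177
k=9 load: inc=0.041152, refl=0.041152·1.000000=0.0412; V=9.876543+0.041152+0.041152=9.9588

0 0 source 3.3333
1 1 load 6.6667
2 2 source 7.7778
3 3 load 8.8889
4 4 source 9.2593
5 5 load 9.6296
6 6 source 9.7531
7 7 load 9.8765
8 8 source 9.9177
9 9 load 9.9588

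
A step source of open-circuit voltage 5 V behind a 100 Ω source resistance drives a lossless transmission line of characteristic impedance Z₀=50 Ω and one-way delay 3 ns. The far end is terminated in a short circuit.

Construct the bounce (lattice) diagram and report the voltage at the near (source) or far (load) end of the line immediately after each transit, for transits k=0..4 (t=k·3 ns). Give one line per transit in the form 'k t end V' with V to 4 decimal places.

0 0 source 1.6667
1 3 load 0.0000
2 6 source -0.5556
3 9 load 0.0000
4 12 source 0.1852

Γ_L=-1.000000, Γ_S=0.333333; launch V₁=5·50/150=1.666667
k=0 src: V=1.6667
k=1 load: inc=1.666667, refl=1.666667·-1.000000=-1.6667; V=0.000000+1.666667+-1.666667=0.0000
k=2 src: inc=-1.666667, refl=-1.666667·0.333333=-0.5556; V=1.666667+-1.666667+-0.555556=-0.5556
k=3 load: inc=-0.555556, refl=-0.555556·-1.000000=0.5556; V=0.000000+-0.555556+0.555556=0.0000
k=4 src: inc=0.555556, refl=0.555556·0.333333=0.1852; V=-0.555556+0.555556+0.185185=0.1852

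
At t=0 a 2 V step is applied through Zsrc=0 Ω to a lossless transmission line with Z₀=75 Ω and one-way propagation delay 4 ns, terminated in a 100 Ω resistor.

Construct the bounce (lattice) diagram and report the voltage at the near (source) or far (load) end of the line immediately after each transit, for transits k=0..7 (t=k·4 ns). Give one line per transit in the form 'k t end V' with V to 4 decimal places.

0 0 source 2.0000
1 4 load 2.2857
2 8 source 2.0000
3 12 load 1.9592
4 16 source 2.0000
5 20 load 2.0058
6 24 source 2.0000
7 28 load 1.9992

Γ_L=0.142857, Γ_S=-1.000000; launch V₁=2·75/75=2.000000
k=0 src: V=2.0000
k=1 load: inc=2.000000, refl=2.000000·0.142857=0.2857; V=0.000000+2.000000+0.285714=2.2857
k=2 src: inc=0.285714, refl=0.285714·-1.000000=-0.2857; V=2.000000+0.285714+-0.285714=2.0000
k=3 load: inc=-0.285714, refl=-0.285714·0.142857=-0.0408; V=2.285714+-0.285714+-0.040816=1.9592
k=4 src: inc=-0.040816, refl=-0.040816·-1.000000=0.0408; V=2.000000+-0.040816+0.040816=2.0000
k=5 load: inc=0.040816, refl=0.040816·0.142857=0.0058; V=1.959184+0.040816+0.005831=2.0058
k=6 src: inc=0.005831, refl=0.005831·-1.000000=-0.0058; V=2.000000+0.005831+-0.005831=2.0000
k=7 load: inc=-0.005831, refl=-0.005831·0.142857=-0.0008; V=2.005831+-0.005831+-0.000833=1.9992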